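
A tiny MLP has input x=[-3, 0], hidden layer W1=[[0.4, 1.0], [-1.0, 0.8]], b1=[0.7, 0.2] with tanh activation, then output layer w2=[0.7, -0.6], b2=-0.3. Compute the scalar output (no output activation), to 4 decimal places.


z1[0] = (0.4)·(-3) + (1.0)·(0) + 0.7 = -0.5
z1[1] = (-1.0)·(-3) + (0.8)·(0) + 0.2 = 3.2
h = tanh(z1) = [-0.4621, 0.9967]
output = (0.7)·(-0.4621) + (-0.6)·(0.9967) - 0.3 = -1.2215

-1.2215


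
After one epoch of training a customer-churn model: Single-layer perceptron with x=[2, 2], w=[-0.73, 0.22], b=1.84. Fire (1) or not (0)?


z = (2)·(-0.73) + (2)·(0.22) + 1.84
  = 0.82
step(z) = 1 (z≥0)

1


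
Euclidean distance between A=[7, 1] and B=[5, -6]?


d = √((7-5)² + (1+ 6)²)
  = √(4 + 49)
  = √53 = 7.2801

7.2801


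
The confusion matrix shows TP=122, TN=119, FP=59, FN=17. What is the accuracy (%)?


Accuracy = (TP+TN)/(TP+TN+FP+FN)
= (122+119)/(317)
= 241/317 = 76.03%

76.03%


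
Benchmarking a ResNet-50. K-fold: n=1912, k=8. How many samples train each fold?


Fold size = 1912/8 = 239
Training per fold = 1912 - 239 = 1673

1673


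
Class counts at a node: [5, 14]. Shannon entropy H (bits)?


Probabilities: [5/19, 14/19] ≈ [0.2632, 0.7368]
H = -((5/19)·log₂(5/19) + (14/19)·log₂(14/19))
  = 0.8315 bits

0.8315 bits


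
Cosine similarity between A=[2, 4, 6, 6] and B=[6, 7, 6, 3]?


A·B = 2·6 + 4·7 + 6·6 + 6·3 = 94
‖A‖ = √92 = 9.5917, ‖B‖ = √130 = 11.4018
cos = 94/(√92·√130) = 94/√11960 = 0.8595

0.8595


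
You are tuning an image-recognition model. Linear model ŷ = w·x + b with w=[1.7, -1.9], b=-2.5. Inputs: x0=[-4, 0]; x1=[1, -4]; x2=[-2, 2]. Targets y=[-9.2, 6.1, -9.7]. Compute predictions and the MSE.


ŷ0 = (1.7)·(-4) + (-1.9)·(0) - 2.5 = -9.3
ŷ1 = (1.7)·(1) + (-1.9)·(-4) - 2.5 = 6.8
ŷ2 = (1.7)·(-2) + (-1.9)·(2) - 2.5 = -9.7
errors² = [0.01, 0.49, 0.0]
MSE = 0.5000/3 = 0.1667

0.1667


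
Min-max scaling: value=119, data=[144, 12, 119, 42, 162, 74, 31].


min=12, max=162
(119-12)/(162-12) = 107/150 = 0.7133

0.7133


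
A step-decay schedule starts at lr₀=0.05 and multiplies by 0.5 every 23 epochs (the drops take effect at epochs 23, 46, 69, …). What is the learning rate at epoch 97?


n_drops = ⌊97/23⌋ = 4
lr = 0.05·0.5^4 = 0.05·0.0625 = 0.003125

0.003125


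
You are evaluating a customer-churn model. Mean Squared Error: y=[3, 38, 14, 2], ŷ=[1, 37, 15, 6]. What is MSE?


Squared errors: (3-1)²=4, (38-37)²=1, (14-15)²=1, (2-6)²=16
Sum = 22
MSE = 22/4 = 11/2

11/2


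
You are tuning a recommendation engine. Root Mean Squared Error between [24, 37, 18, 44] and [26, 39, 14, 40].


MSE = 40/4 = 10
RMSE = √(40/4) = 3.1623

3.1623


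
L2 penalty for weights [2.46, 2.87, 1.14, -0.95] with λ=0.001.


‖w‖₂² = (2.46)² + (2.87)² + (1.14)² + (-0.95)²
     = 6.0516 + 8.2369 + 1.2996 + 0.9025
     = 16.4906
λ·‖w‖₂² = 0.001·16.4906 = 0.016491

0.016491


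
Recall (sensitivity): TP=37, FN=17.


Recall = TP/(TP+FN)
= 37/(37+17)
= 37/54 = 68.52%

68.52%


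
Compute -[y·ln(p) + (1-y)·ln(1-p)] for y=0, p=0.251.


BCE = -[y·ln(p) + (1-y)·ln(1-p)]
= -0 - 1·ln(1-0.251)
= -ln(0.749) = 0.289

0.289


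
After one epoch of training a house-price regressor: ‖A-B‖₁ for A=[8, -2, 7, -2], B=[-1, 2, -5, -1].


d = |8+ 1| + |-2-2| + |7+ 5| + |-2+ 1|
  = 9 + 4 + 12 + 1
  = 26

26


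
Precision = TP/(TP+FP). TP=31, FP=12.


Precision = TP/(TP+FP)
= 31/(31+12)
= 31/43 = 72.09%

72.09%


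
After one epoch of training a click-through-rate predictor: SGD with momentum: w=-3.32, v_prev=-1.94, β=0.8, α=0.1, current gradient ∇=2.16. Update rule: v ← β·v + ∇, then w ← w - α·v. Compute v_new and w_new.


v_new = 0.8·-1.94 + 2.16 = -1.552 + 2.16 = 0.608
w_new = -3.32 - 0.1·0.608 = -3.32 - 0.0608 = -3.3808

v_new=0.608, w_new=-3.3808


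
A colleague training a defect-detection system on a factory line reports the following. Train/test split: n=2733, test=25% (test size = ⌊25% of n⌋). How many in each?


Test = ⌊2733·25/100⌋ = 683
Train = 2733 - 683 = 2050

Train: 2050, Test: 683


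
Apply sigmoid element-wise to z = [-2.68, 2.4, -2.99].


σ(-2.68) = 1/(1+e^2.68) = 0.0642
σ(2.4) = 1/(1+e^-2.4) = 0.9168
σ(-2.99) = 1/(1+e^2.99) = 0.0479
result = [0.0642, 0.9168, 0.0479]

[0.0642, 0.9168, 0.0479]


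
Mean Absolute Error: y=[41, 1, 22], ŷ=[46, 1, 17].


Absolute errors: |41-46|=5, |1-1|=0, |22-17|=5
Sum = 10
MAE = 10/3 = 10/3

10/3


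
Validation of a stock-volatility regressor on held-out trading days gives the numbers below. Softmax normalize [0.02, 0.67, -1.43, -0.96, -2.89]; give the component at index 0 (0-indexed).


Exponentials: e^0.02=1.0202, e^0.67=1.9542, e^-1.43=0.2393, e^-0.96=0.3829, e^-2.89=0.0556
Sum = 3.6522
Softmax = [0.2793, 0.5351, 0.0655, 0.1048, 0.0152]
p[0] = 1.0202/3.6522 = 0.2793

0.2793


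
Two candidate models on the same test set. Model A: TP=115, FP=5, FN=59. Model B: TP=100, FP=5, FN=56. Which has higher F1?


Model A: P=115/120=0.9583, R=115/174=0.6609, F1=2PR/(P+R)=2TP/(2TP+FP+FN)=230/294=0.7823
Model B: P=100/105=0.9524, R=100/156=0.641, F1=2PR/(P+R)=2TP/(2TP+FP+FN)=200/261=0.7663
0.7823 > 0.7663 → Model A

Model A


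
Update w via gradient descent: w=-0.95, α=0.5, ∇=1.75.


w_new = w - α·∇
= -0.95 - 0.5·1.75
= -0.95 - 0.875
= -1.825

-1.825


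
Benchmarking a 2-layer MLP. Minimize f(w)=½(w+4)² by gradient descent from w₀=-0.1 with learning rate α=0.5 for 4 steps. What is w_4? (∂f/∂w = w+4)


step 1: grad = -0.1+4 = 3.9; w = -0.1 - 0.5·(3.9) = -2.05
step 2: grad = -2.05+4 = 1.95; w = -2.05 - 0.5·(1.95) = -3.025
step 3: grad = -3.025+4 = 0.975; w = -3.025 - 0.5·(0.975) = -3.5125
step 4: grad = -3.5125+4 = 0.4875; w = -3.5125 - 0.5·(0.4875) = -3.75625

-3.75625


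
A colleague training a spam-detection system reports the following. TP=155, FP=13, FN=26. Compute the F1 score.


Precision = 155/168 = 0.9226
Recall = 155/181 = 0.8564
F1 = 2·P·R/(P+R) = 2·TP/(2·TP+FP+FN) = 310/(310+13+26) = 310/349 = 0.8883

0.8883


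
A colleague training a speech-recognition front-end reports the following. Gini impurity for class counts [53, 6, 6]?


Probabilities: [53/65, 6/65, 6/65] ≈ [0.8154, 0.0923, 0.0923]
Σpᵢ² = (2809 + 36 + 36)/65² = 2881/4225
Gini = 1 - Σpᵢ² = 1 - 2881/4225 = 0.3181

0.3181


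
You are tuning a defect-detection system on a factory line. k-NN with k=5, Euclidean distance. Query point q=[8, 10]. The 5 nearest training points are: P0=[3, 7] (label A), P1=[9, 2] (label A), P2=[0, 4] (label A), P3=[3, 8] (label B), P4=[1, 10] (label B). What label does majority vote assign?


d(q,P0) = 5.831  (label A)
d(q,P1) = 8.0623  (label A)
d(q,P2) = 10.0  (label A)
d(q,P3) = 5.3852  (label B)
d(q,P4) = 7.0  (label B)
Votes: A=3, B=2
Majority → A

A


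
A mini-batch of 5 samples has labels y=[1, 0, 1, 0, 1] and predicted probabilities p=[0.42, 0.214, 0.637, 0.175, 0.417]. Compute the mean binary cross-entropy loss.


L[0] = -ln(0.42) = 0.8675
L[1] = -ln(1-0.214) = -ln(0.786) = 0.2408
L[2] = -ln(0.637) = 0.451
L[3] = -ln(1-0.175) = -ln(0.825) = 0.1924
L[4] = -ln(0.417) = 0.8747
mean = (0.8675 + 0.2408 + 0.451 + 0.1924 + 0.8747)/5 = 0.5253

0.5253


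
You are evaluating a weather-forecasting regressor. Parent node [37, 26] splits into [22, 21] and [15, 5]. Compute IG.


Parent = [37, 26], H_parent = 0.9779
H_left = 0.9996 (n=43), H_right = 0.8113 (n=20)
H_children = (43/63)·0.9996 + (20/63)·0.8113 = 0.9398
IG = 0.9779 - 0.9398 = 0.0381

0.0381


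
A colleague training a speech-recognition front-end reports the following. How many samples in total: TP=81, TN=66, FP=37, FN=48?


Total = TP + TN + FP + FN
= 81 + 66 + 37 + 48
= 232
(Predicted positive: 118, predicted negative: 114)

232


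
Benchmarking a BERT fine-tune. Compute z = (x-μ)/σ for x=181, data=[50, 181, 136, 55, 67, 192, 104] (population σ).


μ = 112.1429, σ = 54.6663
z = (181 - 112.1429)/54.6663 = 1.2596

1.2596


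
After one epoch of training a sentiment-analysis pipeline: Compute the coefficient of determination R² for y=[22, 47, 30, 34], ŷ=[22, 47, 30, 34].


ȳ = 33.25
SS_res = Σ(y-ŷ)² = 0
SS_tot = Σ(y-ȳ)² = 326.75
R² = 1 - SS_res/SS_tot = 1 - 0 = 1.0

1.0


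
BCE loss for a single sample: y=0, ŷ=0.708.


BCE = -[y·ln(p) + (1-y)·ln(1-p)]
= -0 - 1·ln(1-0.708)
= -ln(0.292) = 1.231

1.231


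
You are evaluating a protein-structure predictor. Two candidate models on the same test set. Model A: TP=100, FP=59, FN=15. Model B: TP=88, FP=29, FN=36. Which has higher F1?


Model A: P=100/159=0.6289, R=100/115=0.8696, F1=2PR/(P+R)=2TP/(2TP+FP+FN)=200/274=0.7299
Model B: P=88/117=0.7521, R=88/124=0.7097, F1=2PR/(P+R)=2TP/(2TP+FP+FN)=176/241=0.7303
0.7299 < 0.7303 → Model B

Model B


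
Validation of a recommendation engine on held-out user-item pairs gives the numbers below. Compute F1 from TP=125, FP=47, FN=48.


Precision = 125/172 = 0.7267
Recall = 125/173 = 0.7225
F1 = 2·P·R/(P+R) = 2·TP/(2·TP+FP+FN) = 250/(250+47+48) = 250/345 = 0.7246

0.7246


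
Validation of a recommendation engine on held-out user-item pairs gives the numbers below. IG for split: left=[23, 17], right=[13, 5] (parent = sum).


Parent = [36, 22], H_parent = 0.9576
H_left = 0.9837 (n=40), H_right = 0.8524 (n=18)
H_children = (40/58)·0.9837 + (18/58)·0.8524 = 0.943
IG = 0.9576 - 0.943 = 0.0146

0.0146


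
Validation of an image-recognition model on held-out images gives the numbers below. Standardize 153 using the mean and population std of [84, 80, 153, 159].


μ = 119, σ = 37.0877
z = (153 - 119)/37.0877 = 0.9167

0.9167


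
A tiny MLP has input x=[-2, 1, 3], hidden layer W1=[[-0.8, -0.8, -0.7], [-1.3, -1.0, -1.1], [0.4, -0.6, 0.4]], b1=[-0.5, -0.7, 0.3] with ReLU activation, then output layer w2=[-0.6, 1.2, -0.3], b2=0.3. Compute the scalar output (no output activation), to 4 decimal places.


z1[0] = (-0.8)·(-2) + (-0.8)·(1) + (-0.7)·(3) - 0.5 = -1.8
z1[1] = (-1.3)·(-2) + (-1.0)·(1) + (-1.1)·(3) - 0.7 = -2.4
z1[2] = (0.4)·(-2) + (-0.6)·(1) + (0.4)·(3) + 0.3 = 0.1
h = ReLU(z1) = [0.0, 0.0, 0.1]
output = (-0.6)·(0.0) + (1.2)·(0.0) + (-0.3)·(0.1) + 0.3 = 0.27

0.27


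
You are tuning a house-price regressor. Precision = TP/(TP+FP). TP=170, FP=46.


Precision = TP/(TP+FP)
= 170/(170+46)
= 170/216 = 78.7%

78.7%


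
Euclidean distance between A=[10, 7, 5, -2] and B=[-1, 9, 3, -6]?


d = √((10+ 1)² + (7-9)² + (5-3)² + (-2+ 6)²)
  = √(121 + 4 + 4 + 16)
  = √145 = 12.0416

12.0416


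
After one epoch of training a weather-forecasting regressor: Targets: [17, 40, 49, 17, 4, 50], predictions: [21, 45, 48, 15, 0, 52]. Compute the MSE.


Squared errors: (17-21)²=16, (40-45)²=25, (49-48)²=1, (17-15)²=4, (4-0)²=16, (50-52)²=4
Sum = 66
MSE = 66/6 = 11

11


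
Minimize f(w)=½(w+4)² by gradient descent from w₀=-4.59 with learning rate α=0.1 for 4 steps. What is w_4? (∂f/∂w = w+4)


step 1: grad = -4.59+4 = -0.59; w = -4.59 - 0.1·(-0.59) = -4.531
step 2: grad = -4.531+4 = -0.531; w = -4.531 - 0.1·(-0.531) = -4.4779
step 3: grad = -4.4779+4 = -0.4779; w = -4.4779 - 0.1·(-0.4779) = -4.43011
step 4: grad = -4.43011+4 = -0.43011; w = -4.43011 - 0.1·(-0.43011) = -4.387099

-4.387099


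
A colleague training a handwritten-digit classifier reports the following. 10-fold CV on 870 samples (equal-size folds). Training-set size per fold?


Fold size = 870/10 = 87
Training per fold = 870 - 87 = 783

783


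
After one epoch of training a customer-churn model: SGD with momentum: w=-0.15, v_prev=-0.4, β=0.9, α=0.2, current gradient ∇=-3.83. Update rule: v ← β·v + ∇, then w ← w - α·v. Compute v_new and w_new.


v_new = 0.9·-0.4 - 3.83 = -0.36 - 3.83 = -4.19
w_new = -0.15 - 0.2·-4.19 = -0.15 + 0.838 = 0.688

v_new=-4.19, w_new=0.688


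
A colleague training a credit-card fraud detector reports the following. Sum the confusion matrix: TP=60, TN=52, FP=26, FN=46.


Total = TP + TN + FP + FN
= 60 + 52 + 26 + 46
= 184
(Predicted positive: 86, predicted negative: 98)

184


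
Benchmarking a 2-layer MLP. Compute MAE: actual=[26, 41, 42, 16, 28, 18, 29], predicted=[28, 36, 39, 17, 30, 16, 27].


Absolute errors: |26-28|=2, |41-36|=5, |42-39|=3, |16-17|=1, |28-30|=2, |18-16|=2, |29-27|=2
Sum = 17
MAE = 17/7 = 17/7

17/7


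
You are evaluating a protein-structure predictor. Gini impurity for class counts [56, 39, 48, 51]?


Probabilities: [56/194, 39/194, 48/194, 51/194] ≈ [0.2887, 0.201, 0.2474, 0.2629]
Σpᵢ² = (3136 + 1521 + 2304 + 2601)/194² = 9562/37636
Gini = 1 - Σpᵢ² = 1 - 9562/37636 = 0.7459

0.7459


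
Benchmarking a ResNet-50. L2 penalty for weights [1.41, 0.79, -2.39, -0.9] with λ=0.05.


‖w‖₂² = (1.41)² + (0.79)² + (-2.39)² + (-0.9)²
     = 1.9881 + 0.6241 + 5.7121 + 0.81
     = 9.1343
λ·‖w‖₂² = 0.05·9.1343 = 0.456715

0.456715


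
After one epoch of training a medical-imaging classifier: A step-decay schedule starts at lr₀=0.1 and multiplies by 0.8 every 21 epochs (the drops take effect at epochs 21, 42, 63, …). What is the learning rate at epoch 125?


n_drops = ⌊125/21⌋ = 5
lr = 0.1·0.8^5 = 0.1·0.32768 = 0.032768

0.032768


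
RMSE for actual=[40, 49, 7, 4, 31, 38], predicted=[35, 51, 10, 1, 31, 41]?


MSE = 56/6 = 9.3333
RMSE = √(56/6) = 3.0551

3.0551


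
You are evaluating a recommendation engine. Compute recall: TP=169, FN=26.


Recall = TP/(TP+FN)
= 169/(169+26)
= 169/195 = 86.67%

86.67%


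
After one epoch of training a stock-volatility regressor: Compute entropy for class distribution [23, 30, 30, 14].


Probabilities: [23/97, 30/97, 30/97, 14/97] ≈ [0.2371, 0.3093, 0.3093, 0.1443]
H = -((23/97)·log₂(23/97) + (30/97)·log₂(30/97) + (30/97)·log₂(30/97) + (14/97)·log₂(14/97))
  = 1.9426 bits

1.9426 bits


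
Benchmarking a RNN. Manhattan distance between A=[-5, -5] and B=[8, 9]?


d = |-5-8| + |-5-9|
  = 13 + 14
  = 27

27


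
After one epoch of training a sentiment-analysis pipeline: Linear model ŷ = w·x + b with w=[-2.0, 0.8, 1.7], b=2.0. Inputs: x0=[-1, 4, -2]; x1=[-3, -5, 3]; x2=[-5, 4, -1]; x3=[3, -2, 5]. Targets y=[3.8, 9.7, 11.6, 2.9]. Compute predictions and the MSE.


ŷ0 = (-2.0)·(-1) + (0.8)·(4) + (1.7)·(-2) + 2.0 = 3.8
ŷ1 = (-2.0)·(-3) + (0.8)·(-5) + (1.7)·(3) + 2.0 = 9.1
ŷ2 = (-2.0)·(-5) + (0.8)·(4) + (1.7)·(-1) + 2.0 = 13.5
ŷ3 = (-2.0)·(3) + (0.8)·(-2) + (1.7)·(5) + 2.0 = 2.9
errors² = [0.0, 0.36, 3.61, 0.0]
MSE = 3.9700/4 = 0.9925

0.9925


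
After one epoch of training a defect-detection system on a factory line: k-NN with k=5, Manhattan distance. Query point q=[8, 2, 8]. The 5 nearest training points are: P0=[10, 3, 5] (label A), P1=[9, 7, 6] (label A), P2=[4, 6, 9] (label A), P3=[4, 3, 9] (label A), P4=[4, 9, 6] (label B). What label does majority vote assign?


d(q,P0) = 6  (label A)
d(q,P1) = 8  (label A)
d(q,P2) = 9  (label A)
d(q,P3) = 6  (label A)
d(q,P4) = 13  (label B)
Votes: A=4, B=1
Majority → A

A


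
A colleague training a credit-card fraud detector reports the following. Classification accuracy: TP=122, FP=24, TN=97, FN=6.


Accuracy = (TP+TN)/(TP+TN+FP+FN)
= (122+97)/(249)
= 219/249 = 87.95%

87.95%


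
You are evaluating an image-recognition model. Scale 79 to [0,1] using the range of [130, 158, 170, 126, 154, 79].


min=79, max=170
(79-79)/(170-79) = 0/91 = 0.0

0.0


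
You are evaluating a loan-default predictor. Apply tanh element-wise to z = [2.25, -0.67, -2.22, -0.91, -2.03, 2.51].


tanh(2.25) = 0.978
tanh(-0.67) = -0.585
tanh(-2.22) = -0.9767
tanh(-0.91) = -0.7211
tanh(-2.03) = -0.9661
tanh(2.51) = 0.9869
result = [0.978, -0.585, -0.9767, -0.7211, -0.9661, 0.9869]

[0.978, -0.585, -0.9767, -0.7211, -0.9661, 0.9869]


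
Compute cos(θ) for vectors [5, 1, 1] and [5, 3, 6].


A·B = 5·5 + 1·3 + 1·6 = 34
‖A‖ = √27 = 5.1962, ‖B‖ = √70 = 8.3666
cos = 34/(√27·√70) = 34/√1890 = 0.7821

0.7821


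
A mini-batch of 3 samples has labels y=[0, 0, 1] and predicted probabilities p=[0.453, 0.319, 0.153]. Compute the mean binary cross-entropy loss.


L[0] = -ln(1-0.453) = -ln(0.547) = 0.6033
L[1] = -ln(1-0.319) = -ln(0.681) = 0.3842
L[2] = -ln(0.153) = 1.8773
mean = (0.6033 + 0.3842 + 1.8773)/3 = 0.9549

0.9549


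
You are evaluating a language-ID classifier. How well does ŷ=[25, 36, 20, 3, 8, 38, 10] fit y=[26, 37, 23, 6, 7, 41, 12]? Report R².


ȳ = 21.7143
SS_res = Σ(y-ŷ)² = 34
SS_tot = Σ(y-ȳ)² = 1183.43
R² = 1 - SS_res/SS_tot = 1 - 0.0287 = 0.9713

0.9713


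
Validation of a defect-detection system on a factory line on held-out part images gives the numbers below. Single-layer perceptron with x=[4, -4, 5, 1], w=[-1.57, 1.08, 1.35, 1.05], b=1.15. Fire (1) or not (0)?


z = (4)·(-1.57) + (-4)·(1.08) + (5)·(1.35) + (1)·(1.05) + 1.15
  = -1.65
step(z) = 0 (z<0)

0


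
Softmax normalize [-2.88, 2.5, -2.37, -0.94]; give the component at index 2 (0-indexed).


Exponentials: e^-2.88=0.0561, e^2.5=12.1825, e^-2.37=0.0935, e^-0.94=0.3906
Sum = 12.7227
Softmax = [0.0044, 0.9575, 0.0073, 0.0307]
p[2] = 0.0935/12.7227 = 0.0073

0.0073


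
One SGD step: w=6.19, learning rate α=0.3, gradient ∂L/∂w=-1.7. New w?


w_new = w - α·∇
= 6.19 - 0.3·-1.7
= 6.19 + 0.51
= 6.7

6.7


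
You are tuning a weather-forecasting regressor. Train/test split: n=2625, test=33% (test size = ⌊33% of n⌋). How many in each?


Test = ⌊2625·33/100⌋ = 866
Train = 2625 - 866 = 1759

Train: 1759, Test: 866


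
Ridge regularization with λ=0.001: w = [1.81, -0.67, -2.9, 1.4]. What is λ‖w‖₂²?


‖w‖₂² = (1.81)² + (-0.67)² + (-2.9)² + (1.4)²
     = 3.2761 + 0.4489 + 8.41 + 1.96
     = 14.095
λ·‖w‖₂² = 0.001·14.095 = 0.014095

0.014095


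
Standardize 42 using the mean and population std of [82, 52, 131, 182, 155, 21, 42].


μ = 95, σ = 57.0313
z = (42 - 95)/57.0313 = -0.9293

-0.9293


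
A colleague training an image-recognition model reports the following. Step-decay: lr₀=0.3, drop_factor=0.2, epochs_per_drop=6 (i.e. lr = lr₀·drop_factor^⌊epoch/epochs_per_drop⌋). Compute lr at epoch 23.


n_drops = ⌊23/6⌋ = 3
lr = 0.3·0.2^3 = 0.3·0.008 = 0.0024

0.0024


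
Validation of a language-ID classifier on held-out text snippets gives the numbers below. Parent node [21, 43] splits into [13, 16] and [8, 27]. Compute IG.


Parent = [21, 43], H_parent = 0.913
H_left = 0.9923 (n=29), H_right = 0.7755 (n=35)
H_children = (29/64)·0.9923 + (35/64)·0.7755 = 0.8737
IG = 0.913 - 0.8737 = 0.0393

0.0393


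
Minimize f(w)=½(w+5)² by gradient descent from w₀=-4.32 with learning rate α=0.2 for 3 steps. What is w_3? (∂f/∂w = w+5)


step 1: grad = -4.32+5 = 0.68; w = -4.32 - 0.2·(0.68) = -4.456
step 2: grad = -4.456+5 = 0.544; w = -4.456 - 0.2·(0.544) = -4.5648
step 3: grad = -4.5648+5 = 0.4352; w = -4.5648 - 0.2·(0.4352) = -4.65184

-4.65184


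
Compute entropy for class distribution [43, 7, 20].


Probabilities: [43/70, 7/70, 20/70] ≈ [0.6143, 0.1, 0.2857]
H = -((43/70)·log₂(43/70) + (7/70)·log₂(7/70) + (20/70)·log₂(20/70))
  = 1.2804 bits

1.2804 bits


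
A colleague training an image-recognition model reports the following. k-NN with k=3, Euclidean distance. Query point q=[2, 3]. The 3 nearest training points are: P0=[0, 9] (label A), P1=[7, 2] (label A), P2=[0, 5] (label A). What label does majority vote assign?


d(q,P0) = 6.3246  (label A)
d(q,P1) = 5.099  (label A)
d(q,P2) = 2.8284  (label A)
Votes: A=3, B=0
Majority → A

A


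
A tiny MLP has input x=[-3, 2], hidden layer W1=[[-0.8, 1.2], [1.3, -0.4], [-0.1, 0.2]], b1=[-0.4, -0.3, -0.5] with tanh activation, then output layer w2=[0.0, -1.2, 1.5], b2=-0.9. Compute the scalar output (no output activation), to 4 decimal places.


z1[0] = (-0.8)·(-3) + (1.2)·(2) - 0.4 = 4.4
z1[1] = (1.3)·(-3) + (-0.4)·(2) - 0.3 = -5.0
z1[2] = (-0.1)·(-3) + (0.2)·(2) - 0.5 = 0.2
h = tanh(z1) = [0.9997, -0.9999, 0.1974]
output = (0.0)·(0.9997) + (-1.2)·(-0.9999) + (1.5)·(0.1974) - 0.9 = 0.596

0.596


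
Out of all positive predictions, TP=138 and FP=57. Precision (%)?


Precision = TP/(TP+FP)
= 138/(138+57)
= 138/195 = 70.77%

70.77%


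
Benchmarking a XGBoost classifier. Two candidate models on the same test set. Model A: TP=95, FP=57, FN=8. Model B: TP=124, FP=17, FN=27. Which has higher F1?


Model A: P=95/152=0.625, R=95/103=0.9223, F1=2PR/(P+R)=2TP/(2TP+FP+FN)=190/255=0.7451
Model B: P=124/141=0.8794, R=124/151=0.8212, F1=2PR/(P+R)=2TP/(2TP+FP+FN)=248/292=0.8493
0.7451 < 0.8493 → Model B

Model B


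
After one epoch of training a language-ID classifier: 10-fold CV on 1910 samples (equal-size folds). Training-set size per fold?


Fold size = 1910/10 = 191
Training per fold = 1910 - 191 = 1719

1719


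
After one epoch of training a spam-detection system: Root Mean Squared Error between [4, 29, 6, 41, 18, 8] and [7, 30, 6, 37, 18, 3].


MSE = 51/6 = 8.5
RMSE = √(51/6) = 2.9155

2.9155


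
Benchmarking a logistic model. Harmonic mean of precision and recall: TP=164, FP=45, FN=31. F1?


Precision = 164/209 = 0.7847
Recall = 164/195 = 0.841
F1 = 2·P·R/(P+R) = 2·TP/(2·TP+FP+FN) = 328/(328+45+31) = 328/404 = 0.8119

0.8119


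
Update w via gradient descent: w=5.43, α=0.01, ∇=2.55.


w_new = w - α·∇
= 5.43 - 0.01·2.55
= 5.43 - 0.0255
= 5.4045

5.4045


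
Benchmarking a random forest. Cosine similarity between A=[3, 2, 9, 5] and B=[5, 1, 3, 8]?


A·B = 3·5 + 2·1 + 9·3 + 5·8 = 84
‖A‖ = √119 = 10.9087, ‖B‖ = √99 = 9.9499
cos = 84/(√119·√99) = 84/√11781 = 0.7739

0.7739


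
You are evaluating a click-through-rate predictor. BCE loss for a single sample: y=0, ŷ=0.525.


BCE = -[y·ln(p) + (1-y)·ln(1-p)]
= -0 - 1·ln(1-0.525)
= -ln(0.475) = 0.7444

0.7444


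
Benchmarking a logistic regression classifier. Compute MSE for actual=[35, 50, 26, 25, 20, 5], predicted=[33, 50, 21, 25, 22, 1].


Squared errors: (35-33)²=4, (50-50)²=0, (26-21)²=25, (25-25)²=0, (20-22)²=4, (5-1)²=16
Sum = 49
MSE = 49/6 = 49/6

49/6


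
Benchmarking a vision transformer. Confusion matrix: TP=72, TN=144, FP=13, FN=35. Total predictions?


Total = TP + TN + FP + FN
= 72 + 144 + 13 + 35
= 264
(Predicted positive: 85, predicted negative: 179)

264


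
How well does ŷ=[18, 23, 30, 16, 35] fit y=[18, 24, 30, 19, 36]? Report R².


ȳ = 25.4
SS_res = Σ(y-ŷ)² = 11
SS_tot = Σ(y-ȳ)² = 231.2
R² = 1 - SS_res/SS_tot = 1 - 0.0476 = 0.9524

0.9524


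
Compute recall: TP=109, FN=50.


Recall = TP/(TP+FN)
= 109/(109+50)
= 109/159 = 68.55%

68.55%


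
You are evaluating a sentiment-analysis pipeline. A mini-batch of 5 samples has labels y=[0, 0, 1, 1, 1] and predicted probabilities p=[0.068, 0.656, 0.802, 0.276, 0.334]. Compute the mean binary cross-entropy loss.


L[0] = -ln(1-0.068) = -ln(0.932) = 0.0704
L[1] = -ln(1-0.656) = -ln(0.344) = 1.0671
L[2] = -ln(0.802) = 0.2206
L[3] = -ln(0.276) = 1.2874
L[4] = -ln(0.334) = 1.0966
mean = (0.0704 + 1.0671 + 0.2206 + 1.2874 + 1.0966)/5 = 0.7484

0.7484


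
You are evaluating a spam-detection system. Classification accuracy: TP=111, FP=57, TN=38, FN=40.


Accuracy = (TP+TN)/(TP+TN+FP+FN)
= (111+38)/(246)
= 149/246 = 60.57%

60.57%


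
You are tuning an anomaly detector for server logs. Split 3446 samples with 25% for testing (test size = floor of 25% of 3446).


Test = ⌊3446·25/100⌋ = 861
Train = 3446 - 861 = 2585

Train: 2585, Test: 861


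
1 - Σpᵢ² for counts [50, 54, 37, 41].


Probabilities: [50/182, 54/182, 37/182, 41/182] ≈ [0.2747, 0.2967, 0.2033, 0.2253]
Σpᵢ² = (2500 + 2916 + 1369 + 1681)/182² = 8466/33124
Gini = 1 - Σpᵢ² = 1 - 8466/33124 = 0.7444

0.7444


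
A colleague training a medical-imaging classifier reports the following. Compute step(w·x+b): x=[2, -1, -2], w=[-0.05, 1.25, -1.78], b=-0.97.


z = (2)·(-0.05) + (-1)·(1.25) + (-2)·(-1.78) - 0.97
  = 1.24
step(z) = 1 (z≥0)

1


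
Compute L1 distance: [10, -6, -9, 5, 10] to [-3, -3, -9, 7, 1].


d = |10+ 3| + |-6+ 3| + |-9+ 9| + |5-7| + |10-1|
  = 13 + 3 + 0 + 2 + 9
  = 27

27


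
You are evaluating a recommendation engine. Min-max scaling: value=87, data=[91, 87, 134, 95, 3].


min=3, max=134
(87-3)/(134-3) = 84/131 = 0.6412

0.6412


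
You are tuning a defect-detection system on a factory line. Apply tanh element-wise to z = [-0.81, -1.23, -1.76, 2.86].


tanh(-0.81) = -0.6696
tanh(-1.23) = -0.8426
tanh(-1.76) = -0.9425
tanh(2.86) = 0.9935
result = [-0.6696, -0.8426, -0.9425, 0.9935]

[-0.6696, -0.8426, -0.9425, 0.9935]


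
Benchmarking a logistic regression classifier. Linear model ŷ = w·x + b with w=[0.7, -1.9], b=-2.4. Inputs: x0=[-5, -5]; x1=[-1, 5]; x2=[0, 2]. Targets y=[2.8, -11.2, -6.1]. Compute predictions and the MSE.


ŷ0 = (0.7)·(-5) + (-1.9)·(-5) - 2.4 = 3.6
ŷ1 = (0.7)·(-1) + (-1.9)·(5) - 2.4 = -12.6
ŷ2 = (0.7)·(0) + (-1.9)·(2) - 2.4 = -6.2
errors² = [0.64, 1.96, 0.01]
MSE = 2.6100/3 = 0.87

0.87


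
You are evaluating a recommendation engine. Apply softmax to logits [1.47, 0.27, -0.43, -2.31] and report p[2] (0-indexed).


Exponentials: e^1.47=4.3492, e^0.27=1.31, e^-0.43=0.6505, e^-2.31=0.0993
Sum = 6.409
Softmax = [0.6786, 0.2044, 0.1015, 0.0155]
p[2] = 0.6505/6.409 = 0.1015

0.1015


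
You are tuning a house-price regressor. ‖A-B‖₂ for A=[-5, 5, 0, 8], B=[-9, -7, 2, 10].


d = √((-5+ 9)² + (5+ 7)² + (0-2)² + (8-10)²)
  = √(16 + 144 + 4 + 4)
  = √168 = 12.9615

12.9615


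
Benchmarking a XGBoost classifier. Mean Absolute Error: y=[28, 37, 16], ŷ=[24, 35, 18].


Absolute errors: |28-24|=4, |37-35|=2, |16-18|=2
Sum = 8
MAE = 8/3 = 8/3

8/3


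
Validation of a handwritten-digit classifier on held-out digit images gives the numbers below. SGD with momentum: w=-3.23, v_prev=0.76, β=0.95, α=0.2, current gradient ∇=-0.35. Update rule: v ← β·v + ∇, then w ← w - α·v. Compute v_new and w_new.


v_new = 0.95·0.76 - 0.35 = 0.722 - 0.35 = 0.372
w_new = -3.23 - 0.2·0.372 = -3.23 - 0.0744 = -3.3044

v_new=0.372, w_new=-3.3044


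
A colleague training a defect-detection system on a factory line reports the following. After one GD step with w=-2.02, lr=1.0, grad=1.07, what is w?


w_new = w - α·∇
= -2.02 - 1.0·1.07
= -2.02 - 1.07
= -3.09

-3.09


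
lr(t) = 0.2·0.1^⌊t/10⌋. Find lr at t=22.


n_drops = ⌊22/10⌋ = 2
lr = 0.2·0.1^2 = 0.2·0.01 = 0.002

0.002


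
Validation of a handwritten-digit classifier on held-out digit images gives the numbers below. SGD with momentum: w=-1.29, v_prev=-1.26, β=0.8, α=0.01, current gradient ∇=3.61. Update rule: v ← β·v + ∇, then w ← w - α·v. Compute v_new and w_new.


v_new = 0.8·-1.26 + 3.61 = -1.008 + 3.61 = 2.602
w_new = -1.29 - 0.01·2.602 = -1.29 - 0.02602 = -1.31602

v_new=2.602, w_new=-1.31602


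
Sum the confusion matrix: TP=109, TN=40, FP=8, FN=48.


Total = TP + TN + FP + FN
= 109 + 40 + 8 + 48
= 205
(Predicted positive: 117, predicted negative: 88)

205


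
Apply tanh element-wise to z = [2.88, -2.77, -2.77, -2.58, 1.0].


tanh(2.88) = 0.9937
tanh(-2.77) = -0.9922
tanh(-2.77) = -0.9922
tanh(-2.58) = -0.9886
tanh(1.0) = 0.7616
result = [0.9937, -0.9922, -0.9922, -0.9886, 0.7616]

[0.9937, -0.9922, -0.9922, -0.9886, 0.7616]


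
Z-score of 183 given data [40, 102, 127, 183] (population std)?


μ = 113, σ = 51.3469
z = (183 - 113)/51.3469 = 1.3633

1.3633


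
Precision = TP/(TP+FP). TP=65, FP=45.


Precision = TP/(TP+FP)
= 65/(65+45)
= 65/110 = 59.09%

59.09%


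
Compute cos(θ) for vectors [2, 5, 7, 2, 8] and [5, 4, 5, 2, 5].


A·B = 2·5 + 5·4 + 7·5 + 2·2 + 8·5 = 109
‖A‖ = √146 = 12.083, ‖B‖ = √95 = 9.7468
cos = 109/(√146·√95) = 109/√13870 = 0.9255

0.9255


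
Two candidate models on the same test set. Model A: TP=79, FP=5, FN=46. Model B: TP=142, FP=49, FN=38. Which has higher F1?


Model A: P=79/84=0.9405, R=79/125=0.632, F1=2PR/(P+R)=2TP/(2TP+FP+FN)=158/209=0.756
Model B: P=142/191=0.7435, R=142/180=0.7889, F1=2PR/(P+R)=2TP/(2TP+FP+FN)=284/371=0.7655
0.756 < 0.7655 → Model B

Model B


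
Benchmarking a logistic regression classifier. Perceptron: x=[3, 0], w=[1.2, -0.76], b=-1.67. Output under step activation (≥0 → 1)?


z = (3)·(1.2) + (0)·(-0.76) - 1.67
  = 1.93
step(z) = 1 (z≥0)

1


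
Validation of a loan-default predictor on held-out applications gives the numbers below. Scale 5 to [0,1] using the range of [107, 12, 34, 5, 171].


min=5, max=171
(5-5)/(171-5) = 0/166 = 0.0

0.0


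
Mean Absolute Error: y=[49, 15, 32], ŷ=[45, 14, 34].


Absolute errors: |49-45|=4, |15-14|=1, |32-34|=2
Sum = 7
MAE = 7/3 = 7/3

7/3


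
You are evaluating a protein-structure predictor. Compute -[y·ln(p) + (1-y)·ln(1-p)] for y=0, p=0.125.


BCE = -[y·ln(p) + (1-y)·ln(1-p)]
= -0 - 1·ln(1-0.125)
= -ln(0.875) = 0.1335

0.1335


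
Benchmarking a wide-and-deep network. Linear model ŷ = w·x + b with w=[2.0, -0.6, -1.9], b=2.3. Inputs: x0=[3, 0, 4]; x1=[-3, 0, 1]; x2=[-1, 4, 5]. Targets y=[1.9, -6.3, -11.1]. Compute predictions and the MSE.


ŷ0 = (2.0)·(3) + (-0.6)·(0) + (-1.9)·(4) + 2.3 = 0.7
ŷ1 = (2.0)·(-3) + (-0.6)·(0) + (-1.9)·(1) + 2.3 = -5.6
ŷ2 = (2.0)·(-1) + (-0.6)·(4) + (-1.9)·(5) + 2.3 = -11.6
errors² = [1.44, 0.49, 0.25]
MSE = 2.1800/3 = 0.7267

0.7267


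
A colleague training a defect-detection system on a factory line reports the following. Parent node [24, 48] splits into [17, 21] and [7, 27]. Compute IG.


Parent = [24, 48], H_parent = 0.9183
H_left = 0.992 (n=38), H_right = 0.7335 (n=34)
H_children = (38/72)·0.992 + (34/72)·0.7335 = 0.8699
IG = 0.9183 - 0.8699 = 0.0484

0.0484


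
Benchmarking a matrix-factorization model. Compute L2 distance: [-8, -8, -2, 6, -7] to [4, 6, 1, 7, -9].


d = √((-8-4)² + (-8-6)² + (-2-1)² + (6-7)² + (-7+ 9)²)
  = √(144 + 196 + 9 + 1 + 4)
  = √354 = 18.8149

18.8149


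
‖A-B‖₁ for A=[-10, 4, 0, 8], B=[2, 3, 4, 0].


d = |-10-2| + |4-3| + |0-4| + |8-0|
  = 12 + 1 + 4 + 8
  = 25

25


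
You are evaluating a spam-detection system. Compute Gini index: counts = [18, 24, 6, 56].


Probabilities: [18/104, 24/104, 6/104, 56/104] ≈ [0.1731, 0.2308, 0.0577, 0.5385]
Σpᵢ² = (324 + 576 + 36 + 3136)/104² = 4072/10816
Gini = 1 - Σpᵢ² = 1 - 4072/10816 = 0.6235

0.6235


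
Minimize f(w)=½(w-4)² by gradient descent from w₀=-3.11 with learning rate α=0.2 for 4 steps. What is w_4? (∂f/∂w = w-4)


step 1: grad = -3.11-4 = -7.11; w = -3.11 - 0.2·(-7.11) = -1.688
step 2: grad = -1.688-4 = -5.688; w = -1.688 - 0.2·(-5.688) = -0.5504
step 3: grad = -0.5504-4 = -4.5504; w = -0.5504 - 0.2·(-4.5504) = 0.35968
step 4: grad = 0.35968-4 = -3.64032; w = 0.35968 - 0.2·(-3.64032) = 1.087744

1.087744


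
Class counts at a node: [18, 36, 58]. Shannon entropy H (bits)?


Probabilities: [18/112, 36/112, 58/112] ≈ [0.1607, 0.3214, 0.5179]
H = -((18/112)·log₂(18/112) + (36/112)·log₂(36/112) + (58/112)·log₂(58/112))
  = 1.4418 bits

1.4418 bits


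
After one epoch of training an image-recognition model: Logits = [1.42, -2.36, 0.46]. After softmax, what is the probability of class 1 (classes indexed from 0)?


Exponentials: e^1.42=4.1371, e^-2.36=0.0944, e^0.46=1.5841
Sum = 5.8156
Softmax = [0.7114, 0.0162, 0.2724]
p[1] = 0.0944/5.8156 = 0.0162

0.0162


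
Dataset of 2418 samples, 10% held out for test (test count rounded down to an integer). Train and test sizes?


Test = ⌊2418·10/100⌋ = 241
Train = 2418 - 241 = 2177

Train: 2177, Test: 241


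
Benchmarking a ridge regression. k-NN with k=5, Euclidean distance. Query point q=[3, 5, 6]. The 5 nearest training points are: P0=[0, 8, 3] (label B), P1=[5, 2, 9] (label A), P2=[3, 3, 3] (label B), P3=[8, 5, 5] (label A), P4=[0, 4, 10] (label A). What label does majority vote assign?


d(q,P0) = 5.1962  (label B)
d(q,P1) = 4.6904  (label A)
d(q,P2) = 3.6056  (label B)
d(q,P3) = 5.099  (label A)
d(q,P4) = 5.099  (label A)
Votes: A=3, B=2
Majority → A

A


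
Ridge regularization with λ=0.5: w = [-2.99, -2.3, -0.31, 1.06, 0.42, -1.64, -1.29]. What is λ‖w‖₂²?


‖w‖₂² = (-2.99)² + (-2.3)² + (-0.31)² + (1.06)² + (0.42)² + (-1.64)² + (-1.29)²
     = 8.9401 + 5.29 + 0.0961 + 1.1236 + 0.1764 + 2.6896 + 1.6641
     = 19.9799
λ·‖w‖₂² = 0.5·19.9799 = 9.98995

9.98995


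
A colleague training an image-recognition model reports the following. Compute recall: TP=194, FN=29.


Recall = TP/(TP+FN)
= 194/(194+29)
= 194/223 = 87.0%

87.0%


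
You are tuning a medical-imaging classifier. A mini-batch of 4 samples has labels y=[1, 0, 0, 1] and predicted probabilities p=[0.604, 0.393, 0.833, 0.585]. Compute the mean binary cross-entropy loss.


L[0] = -ln(0.604) = 0.5042
L[1] = -ln(1-0.393) = -ln(0.607) = 0.4992
L[2] = -ln(1-0.833) = -ln(0.167) = 1.7898
L[3] = -ln(0.585) = 0.5361
mean = (0.5042 + 0.4992 + 1.7898 + 0.5361)/4 = 0.8323

0.8323


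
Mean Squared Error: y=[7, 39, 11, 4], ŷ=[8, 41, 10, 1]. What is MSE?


Squared errors: (7-8)²=1, (39-41)²=4, (11-10)²=1, (4-1)²=9
Sum = 15
MSE = 15/4 = 15/4

15/4


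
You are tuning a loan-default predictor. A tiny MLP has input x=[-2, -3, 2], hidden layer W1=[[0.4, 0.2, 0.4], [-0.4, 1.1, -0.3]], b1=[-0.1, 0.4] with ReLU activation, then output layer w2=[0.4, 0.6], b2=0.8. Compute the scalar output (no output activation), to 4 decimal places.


z1[0] = (0.4)·(-2) + (0.2)·(-3) + (0.4)·(2) - 0.1 = -0.7
z1[1] = (-0.4)·(-2) + (1.1)·(-3) + (-0.3)·(2) + 0.4 = -2.7
h = ReLU(z1) = [0.0, 0.0]
output = (0.4)·(0.0) + (0.6)·(0.0) + 0.8 = 0.8

0.8


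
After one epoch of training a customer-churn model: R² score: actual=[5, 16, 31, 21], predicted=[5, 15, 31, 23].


ȳ = 18.25
SS_res = Σ(y-ŷ)² = 5
SS_tot = Σ(y-ȳ)² = 350.75
R² = 1 - SS_res/SS_tot = 1 - 0.0143 = 0.9857

0.9857


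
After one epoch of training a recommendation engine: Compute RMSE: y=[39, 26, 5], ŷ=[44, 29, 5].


MSE = 34/3 = 11.3333
RMSE = √(34/3) = 3.3665

3.3665


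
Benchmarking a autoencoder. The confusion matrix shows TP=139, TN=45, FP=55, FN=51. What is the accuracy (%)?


Accuracy = (TP+TN)/(TP+TN+FP+FN)
= (139+45)/(290)
= 184/290 = 63.45%

63.45%


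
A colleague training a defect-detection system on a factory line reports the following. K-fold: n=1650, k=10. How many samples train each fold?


Fold size = 1650/10 = 165
Training per fold = 1650 - 165 = 1485

1485


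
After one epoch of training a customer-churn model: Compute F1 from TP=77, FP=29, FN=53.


Precision = 77/106 = 0.7264
Recall = 77/130 = 0.5923
F1 = 2·P·R/(P+R) = 2·TP/(2·TP+FP+FN) = 154/(154+29+53) = 154/236 = 0.6525

0.6525


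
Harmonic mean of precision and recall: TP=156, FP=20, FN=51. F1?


Precision = 156/176 = 0.8864
Recall = 156/207 = 0.7536
F1 = 2·P·R/(P+R) = 2·TP/(2·TP+FP+FN) = 312/(312+20+51) = 312/383 = 0.8146

0.8146


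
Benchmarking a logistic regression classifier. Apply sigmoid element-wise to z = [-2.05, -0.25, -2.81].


σ(-2.05) = 1/(1+e^2.05) = 0.1141
σ(-0.25) = 1/(1+e^0.25) = 0.4378
σ(-2.81) = 1/(1+e^2.81) = 0.0568
result = [0.1141, 0.4378, 0.0568]

[0.1141, 0.4378, 0.0568]


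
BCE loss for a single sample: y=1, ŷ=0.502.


BCE = -[y·ln(p) + (1-y)·ln(1-p)]
= -1·ln(0.502) - 0
= -ln(0.502) = 0.6892

0.6892


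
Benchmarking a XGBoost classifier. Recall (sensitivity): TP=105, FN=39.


Recall = TP/(TP+FN)
= 105/(105+39)
= 105/144 = 72.92%

72.92%


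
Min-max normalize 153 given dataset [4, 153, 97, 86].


min=4, max=153
(153-4)/(153-4) = 149/149 = 1.0

1.0


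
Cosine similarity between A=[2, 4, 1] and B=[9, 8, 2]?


A·B = 2·9 + 4·8 + 1·2 = 52
‖A‖ = √21 = 4.5826, ‖B‖ = √149 = 12.2066
cos = 52/(√21·√149) = 52/√3129 = 0.9296

0.9296


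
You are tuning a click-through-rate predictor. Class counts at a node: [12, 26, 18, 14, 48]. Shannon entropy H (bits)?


Probabilities: [12/118, 26/118, 18/118, 14/118, 48/118] ≈ [0.1017, 0.2203, 0.1525, 0.1186, 0.4068]
H = -((12/118)·log₂(12/118) + (26/118)·log₂(26/118) + (18/118)·log₂(18/118) + (14/118)·log₂(14/118) + (48/118)·log₂(48/118))
  = 2.1227 bits

2.1227 bits


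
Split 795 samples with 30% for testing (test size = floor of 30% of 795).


Test = ⌊795·30/100⌋ = 238
Train = 795 - 238 = 557

Train: 557, Test: 238


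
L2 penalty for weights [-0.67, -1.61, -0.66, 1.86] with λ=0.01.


‖w‖₂² = (-0.67)² + (-1.61)² + (-0.66)² + (1.86)²
     = 0.4489 + 2.5921 + 0.4356 + 3.4596
     = 6.9362
λ·‖w‖₂² = 0.01·6.9362 = 0.069362

0.069362


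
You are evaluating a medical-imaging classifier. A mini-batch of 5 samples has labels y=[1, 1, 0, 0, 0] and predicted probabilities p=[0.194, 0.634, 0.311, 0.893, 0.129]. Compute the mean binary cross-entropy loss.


L[0] = -ln(0.194) = 1.6399
L[1] = -ln(0.634) = 0.4557
L[2] = -ln(1-0.311) = -ln(0.689) = 0.3725
L[3] = -ln(1-0.893) = -ln(0.107) = 2.2349
L[4] = -ln(1-0.129) = -ln(0.871) = 0.1381
mean = (1.6399 + 0.4557 + 0.3725 + 2.2349 + 0.1381)/5 = 0.9682

0.9682


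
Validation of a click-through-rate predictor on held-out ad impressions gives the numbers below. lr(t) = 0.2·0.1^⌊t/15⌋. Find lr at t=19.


n_drops = ⌊19/15⌋ = 1
lr = 0.2·0.1^1 = 0.2·0.1 = 0.02

0.02


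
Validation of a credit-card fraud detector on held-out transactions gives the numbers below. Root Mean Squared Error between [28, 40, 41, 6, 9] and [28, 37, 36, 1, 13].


MSE = 75/5 = 15
RMSE = √(75/5) = 3.873

3.873


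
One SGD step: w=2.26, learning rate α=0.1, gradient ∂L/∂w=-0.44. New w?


w_new = w - α·∇
= 2.26 - 0.1·-0.44
= 2.26 + 0.044
= 2.304

2.304


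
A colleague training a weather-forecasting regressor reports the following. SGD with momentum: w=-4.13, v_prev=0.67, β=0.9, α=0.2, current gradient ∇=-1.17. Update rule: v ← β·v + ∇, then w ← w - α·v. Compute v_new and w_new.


v_new = 0.9·0.67 - 1.17 = 0.603 - 1.17 = -0.567
w_new = -4.13 - 0.2·-0.567 = -4.13 + 0.1134 = -4.0166

v_new=-0.567, w_new=-4.0166


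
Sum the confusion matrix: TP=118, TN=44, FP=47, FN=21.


Total = TP + TN + FP + FN
= 118 + 44 + 47 + 21
= 230
(Predicted positive: 165, predicted negative: 65)

230


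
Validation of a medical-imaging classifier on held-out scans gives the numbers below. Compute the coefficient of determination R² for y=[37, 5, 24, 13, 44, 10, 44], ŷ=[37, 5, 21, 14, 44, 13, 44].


ȳ = 25.2857
SS_res = Σ(y-ŷ)² = 19
SS_tot = Σ(y-ȳ)² = 1635.43
R² = 1 - SS_res/SS_tot = 1 - 0.0116 = 0.9884

0.9884


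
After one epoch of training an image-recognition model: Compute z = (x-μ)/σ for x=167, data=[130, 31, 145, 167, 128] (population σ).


μ = 120.2, σ = 46.7307
z = (167 - 120.2)/46.7307 = 1.0015

1.0015


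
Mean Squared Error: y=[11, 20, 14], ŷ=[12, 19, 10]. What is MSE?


Squared errors: (11-12)²=1, (20-19)²=1, (14-10)²=16
Sum = 18
MSE = 18/3 = 6

6


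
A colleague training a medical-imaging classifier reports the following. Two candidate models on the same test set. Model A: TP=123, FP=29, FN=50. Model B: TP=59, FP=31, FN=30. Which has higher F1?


Model A: P=123/152=0.8092, R=123/173=0.711, F1=2PR/(P+R)=2TP/(2TP+FP+FN)=246/325=0.7569
Model B: P=59/90=0.6556, R=59/89=0.6629, F1=2PR/(P+R)=2TP/(2TP+FP+FN)=118/179=0.6592
0.7569 > 0.6592 → Model A

Model A


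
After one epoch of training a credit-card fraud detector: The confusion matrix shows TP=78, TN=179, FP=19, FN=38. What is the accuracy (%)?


Accuracy = (TP+TN)/(TP+TN+FP+FN)
= (78+179)/(314)
= 257/314 = 81.85%

81.85%
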